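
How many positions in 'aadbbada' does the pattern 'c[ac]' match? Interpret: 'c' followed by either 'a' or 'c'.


Pattern: c[ac] means 'c' followed by either 'a' or 'c'.
Scanning 'aadbbada' position-by-position:
  Pos 0: window 'aa' -> no
  Pos 1: window 'ad' -> no
  Pos 2: window 'db' -> no
  Pos 3: window 'bb' -> no
  Pos 4: window 'ba' -> no
  Pos 5: window 'ad' -> no
  Pos 6: window 'da' -> no
  Pos 7: window 'a' -> no
Total matches: 0

0


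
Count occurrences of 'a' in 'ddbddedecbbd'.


Scanning 'ddbddedecbbd' for 'a':
  No matches found.
Total occurrences of 'a': 0

0


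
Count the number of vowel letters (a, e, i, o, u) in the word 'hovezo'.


Scanning each character of 'hovezo':
  Position 1: 'h' -> consonant (running count: 0)
  Position 2: 'o' -> vowel (running count: 1)
  Position 3: 'v' -> consonant (running count: 1)
  Position 4: 'e' -> vowel (running count: 2)
  Position 5: 'z' -> consonant (running count: 2)
  Position 6: 'o' -> vowel (running count: 3)
Total vowels: 3

3


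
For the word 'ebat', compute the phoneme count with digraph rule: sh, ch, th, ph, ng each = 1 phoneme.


Parsing 'ebat' greedily, digraphs first:
  'e' -> vowel phoneme (phonemes so far: 1)
  'b' -> consonant phoneme (phonemes so far: 2)
  'a' -> vowel phoneme (phonemes so far: 3)
  't' -> consonant phoneme (phonemes so far: 4)
Total phonemes: 4

4


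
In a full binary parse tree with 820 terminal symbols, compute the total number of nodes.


Leaf nodes (terminals): 820
Internal nodes = n - 1 = 820 - 1 = 819
Total = leaves + internal = 820 + 819 = 1639

1639


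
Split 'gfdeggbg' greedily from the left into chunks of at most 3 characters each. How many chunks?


'gfdeggbg' has 8 characters.
Chunking with max size 3:
  Chunk 1: 'gfd' (positions 0-2)
  Chunk 2: 'egg' (positions 3-5)
  Chunk 3: 'bg' (positions 6-7)
Total chunks: ceil(8 / 3) = 3

3


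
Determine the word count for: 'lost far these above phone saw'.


Counting words by splitting on spaces:
  Word 1: 'lost'
  Word 2: 'far'
  Word 3: 'these'
  Word 4: 'above'
  Word 5: 'phone'
  Word 6: 'saw'
Total words: 6

6


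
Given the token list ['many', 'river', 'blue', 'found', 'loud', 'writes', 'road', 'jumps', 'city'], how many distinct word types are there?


Listing all tokens and tracking unique types:
  Token 1: 'many' -> NEW (unique so far: 1)
  Token 2: 'river' -> NEW (unique so far: 2)
  Token 3: 'blue' -> NEW (unique so far: 3)
  Token 4: 'found' -> NEW (unique so far: 4)
  Token 5: 'loud' -> NEW (unique so far: 5)
  Token 6: 'writes' -> NEW (unique so far: 6)
  Token 7: 'road' -> NEW (unique so far: 7)
  Token 8: 'jumps' -> NEW (unique so far: 8)
  Token 9: 'city' -> NEW (unique so far: 9)
Unique types: ('blue', 'city', 'found', 'jumps', 'loud', 'many', 'river', 'road', 'writes')
Vocabulary size: 9

9


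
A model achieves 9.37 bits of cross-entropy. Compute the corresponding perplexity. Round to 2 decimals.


Perplexity formula: PP = 2^H
H = 9.37
PP = 2^9.37
Decompose: 2^9.37 = 2^9 * 2^0.37
2^9 = 512, 2^0.37 ~ 1.2923528
PP ~ 512 * 1.2923528 = 661.6846336
Rounded to 2 decimals: 661.68

661.68


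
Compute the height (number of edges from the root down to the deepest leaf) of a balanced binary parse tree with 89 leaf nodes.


In a balanced binary tree with n leaves the deepest leaf is ceil(log2(n)) edges below the root.
log2(89) = 6.4757
ceil(6.4757) = 7
height (edges) = 7

7


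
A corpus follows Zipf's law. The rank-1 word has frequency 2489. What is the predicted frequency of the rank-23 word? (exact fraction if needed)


Zipf's law: freq(rank) = f1 / rank
f1 = 2489, rank = 23
freq = 2489 / 23
GCD(2489, 23) = 1
Simplified: 2489/23

2489/23


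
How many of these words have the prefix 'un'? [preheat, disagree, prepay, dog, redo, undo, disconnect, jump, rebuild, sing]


Checking each word for prefix 'un':
  'preheat' -> no (count: 0)
  'disagree' -> no (count: 0)
  'prepay' -> no (count: 0)
  'dog' -> no (count: 0)
  'redo' -> no (count: 0)
  'undo' -> YES, starts with 'un' (count: 1)
  'disconnect' -> no (count: 1)
  'jump' -> no (count: 1)
  'rebuild' -> no (count: 1)
  'sing' -> no (count: 1)
Total with prefix 'un': 1

1


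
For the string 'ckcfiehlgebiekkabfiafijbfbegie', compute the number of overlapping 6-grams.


String 'ckcfiehlgebiekkabfiafijbfbegie' has length L = 30.
Number of overlapping n-grams = L - n + 1
Substituting: 30 - 6 + 1 = 25

25


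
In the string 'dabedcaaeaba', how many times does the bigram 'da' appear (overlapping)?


Scanning 'dabedcaaeaba' for bigram 'da':
  Position 0: 'da' -> MATCH
  Position 1: 'ab' -> no
  Position 2: 'be' -> no
  Position 3: 'ed' -> no
  Position 4: 'dc' -> no
  Position 5: 'ca' -> no
  Position 6: 'aa' -> no
  Position 7: 'ae' -> no
  Position 8: 'ea' -> no
  Position 9: 'ab' -> no
  Position 10: 'ba' -> no
Total matches: 1

1


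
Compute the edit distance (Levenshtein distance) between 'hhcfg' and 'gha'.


Building DP table for s1='hhcfg' (len 5) and s2='gha' (len 3):
       g  h  a
    0  1  2  3
  h 1  1  1  2
  h 2  2  1  2
  c 3  3  2  2
  f 4  4  3  3
  g 5  4  4  4
Edit distance = dp[5][3] = 4

4


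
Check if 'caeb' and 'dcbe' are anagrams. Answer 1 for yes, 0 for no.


Sort characters of 'caeb': 'abce'
Sort characters of 'dcbe': 'bcde'
Sorted forms differ -> they are NOT anagrams
Result: 0

0


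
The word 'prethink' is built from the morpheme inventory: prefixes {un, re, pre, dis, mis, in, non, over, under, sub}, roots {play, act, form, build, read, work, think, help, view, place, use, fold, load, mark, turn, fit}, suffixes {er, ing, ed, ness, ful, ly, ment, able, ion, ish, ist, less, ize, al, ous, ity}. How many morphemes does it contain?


Segmenting 'prethink' against the inventory:
  'pre' -> prefix (morpheme 1)
  'think' -> root (morpheme 2)
Total morphemes: 2

2


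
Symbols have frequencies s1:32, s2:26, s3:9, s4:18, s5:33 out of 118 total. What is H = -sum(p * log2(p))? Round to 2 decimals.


Computing entropy H = -sum(p_i * log2(p_i)):
  s1: p = 32/118 = 0.2712, -p*log2(p) = 0.5105
  s2: p = 26/118 = 0.2203, -p*log2(p) = 0.4808
  s3: p = 9/118 = 0.0763, -p*log2(p) = 0.2832
  s4: p = 18/118 = 0.1525, -p*log2(p) = 0.4138
  s5: p = 33/118 = 0.2797, -p*log2(p) = 0.5141
H = sum of terms = 2.2024
Rounded to 2 decimals: 2.20

2.20


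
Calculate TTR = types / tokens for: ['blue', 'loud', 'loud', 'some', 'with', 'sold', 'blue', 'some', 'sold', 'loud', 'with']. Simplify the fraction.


Tokens: 11
Unique types: ('blue', 'loud', 'sold', 'some', 'with') = 5
TTR = 5/11
Already in lowest terms.

5/11


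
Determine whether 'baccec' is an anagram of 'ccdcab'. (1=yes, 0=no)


Sort characters of 'baccec': 'abccce'
Sort characters of 'ccdcab': 'abcccd'
Sorted forms differ -> they are NOT anagrams
Result: 0

0


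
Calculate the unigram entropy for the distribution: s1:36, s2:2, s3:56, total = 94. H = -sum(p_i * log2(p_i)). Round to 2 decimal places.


Computing entropy H = -sum(p_i * log2(p_i)):
  s1: p = 36/94 = 0.3830, -p*log2(p) = 0.5303
  s2: p = 2/94 = 0.0213, -p*log2(p) = 0.1182
  s3: p = 56/94 = 0.5957, -p*log2(p) = 0.4452
H = sum of terms = 1.0937
Rounded to 2 decimals: 1.09

1.09


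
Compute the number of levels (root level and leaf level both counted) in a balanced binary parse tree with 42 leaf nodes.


In a balanced binary tree with n leaves the deepest leaf is ceil(log2(n)) edges below the root,
so counting node levels inclusive of root and leaves gives ceil(log2(n)) + 1 levels.
log2(42) = 5.3923
ceil(5.3923) = 6
levels = 6 + 1 = 7

7


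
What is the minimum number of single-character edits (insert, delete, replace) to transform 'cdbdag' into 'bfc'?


Building DP table for s1='cdbdag' (len 6) and s2='bfc' (len 3):
       b  f  c
    0  1  2  3
  c 1  1  2  2
  d 2  2  2  3
  b 3  2  3  3
  d 4  3  3  4
  a 5  4  4  4
  g 6  5  5  5
Edit distance = dp[6][3] = 5

5


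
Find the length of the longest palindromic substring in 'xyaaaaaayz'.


Scanning 'xyaaaaaayz' for palindromic substrings.
Substring at positions 1-8: 'yaaaaaay'.
Check: reverse('yaaaaaay') = 'yaaaaaay' -> palindrome confirmed.
Neighbouring characters ('x' / 'z') break symmetry, so it cannot extend further.
No longer palindromic substring exists; longest length = 8

8


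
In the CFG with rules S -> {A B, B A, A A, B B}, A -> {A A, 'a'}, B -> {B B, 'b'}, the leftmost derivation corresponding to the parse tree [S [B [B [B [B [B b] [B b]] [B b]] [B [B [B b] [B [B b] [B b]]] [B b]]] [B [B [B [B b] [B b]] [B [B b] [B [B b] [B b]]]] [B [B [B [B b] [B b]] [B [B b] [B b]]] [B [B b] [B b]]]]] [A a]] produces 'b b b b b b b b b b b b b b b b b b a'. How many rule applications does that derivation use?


Every bracketed nonterminal node [X ...] in the tree is produced by exactly one rule application.
Reading the tree off as a leftmost derivation:
  Step 1: S  =>  B A   (applied S -> B A)
  Step 2: B A  =>  B B A   (applied B -> B B)
  Step 3: B B A  =>  B B B A   (applied B -> B B)
  Step 4: B B B A  =>  B B B B A   (applied B -> B B)
  Step 5: B B B B A  =>  B B B B B A   (applied B -> B B)
  Step 6: B B B B B A  =>  b B B B B A   (applied B -> b)
  Step 7: b B B B B A  =>  b b B B B A   (applied B -> b)
  Step 8: b b B B B A  =>  b b b B B A   (applied B -> b)
  Step 9: b b b B B A  =>  b b b B B B A   (applied B -> B B)
  Step 10: b b b B B B A  =>  b b b B B B B A   (applied B -> B B)
  Step 11: b b b B B B B A  =>  b b b b B B B A   (applied B -> b)
  Step 12: b b b b B B B A  =>  b b b b B B B B A   (applied B -> B B)
  Step 13: b b b b B B B B A  =>  b b b b b B B B A   (applied B -> b)
  Step 14: b b b b b B B B A  =>  b b b b b b B B A   (applied B -> b)
  Step 15: b b b b b b B B A  =>  b b b b b b b B A   (applied B -> b)
  Step 16: b b b b b b b B A  =>  b b b b b b b B B A   (applied B -> B B)
  Step 17: b b b b b b b B B A  =>  b b b b b b b B B B A   (applied B -> B B)
  Step 18: b b b b b b b B B B A  =>  b b b b b b b B B B B A   (applied B -> B B)
  Step 19: b b b b b b b B B B B A  =>  b b b b b b b b B B B A   (applied B -> b)
  Step 20: b b b b b b b b B B B A  =>  b b b b b b b b b B B A   (applied B -> b)
  Step 21: b b b b b b b b b B B A  =>  b b b b b b b b b B B B A   (applied B -> B B)
  Step 22: b b b b b b b b b B B B A  =>  b b b b b b b b b b B B A   (applied B -> b)
  Step 23: b b b b b b b b b b B B A  =>  b b b b b b b b b b B B B A   (applied B -> B B)
  Step 24: b b b b b b b b b b B B B A  =>  b b b b b b b b b b b B B A   (applied B -> b)
  Step 25: b b b b b b b b b b b B B A  =>  b b b b b b b b b b b b B A   (applied B -> b)
  Step 26: b b b b b b b b b b b b B A  =>  b b b b b b b b b b b b B B A   (applied B -> B B)
  Step 27: b b b b b b b b b b b b B B A  =>  b b b b b b b b b b b b B B B A   (applied B -> B B)
  Step 28: b b b b b b b b b b b b B B B A  =>  b b b b b b b b b b b b B B B B A   (applied B -> B B)
  Step 29: b b b b b b b b b b b b B B B B A  =>  b b b b b b b b b b b b b B B B A   (applied B -> b)
  Step 30: b b b b b b b b b b b b b B B B A  =>  b b b b b b b b b b b b b b B B A   (applied B -> b)
  Step 31: b b b b b b b b b b b b b b B B A  =>  b b b b b b b b b b b b b b B B B A   (applied B -> B B)
  Step 32: b b b b b b b b b b b b b b B B B A  =>  b b b b b b b b b b b b b b b B B A   (applied B -> b)
  Step 33: b b b b b b b b b b b b b b b B B A  =>  b b b b b b b b b b b b b b b b B A   (applied B -> b)
  Step 34: b b b b b b b b b b b b b b b b B A  =>  b b b b b b b b b b b b b b b b B B A   (applied B -> B B)
  Step 35: b b b b b b b b b b b b b b b b B B A  =>  b b b b b b b b b b b b b b b b b B A   (applied B -> b)
  Step 36: b b b b b b b b b b b b b b b b b B A  =>  b b b b b b b b b b b b b b b b b b A   (applied B -> b)
  Step 37: b b b b b b b b b b b b b b b b b b A  =>  b b b b b b b b b b b b b b b b b b a   (applied A -> a)
Final yield: b b b b b b b b b b b b b b b b b b a
Total rewrite steps: 37

37


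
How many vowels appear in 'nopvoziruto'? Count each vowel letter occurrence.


Scanning each character of 'nopvoziruto':
  Position 1: 'n' -> consonant (running count: 0)
  Position 2: 'o' -> vowel (running count: 1)
  Position 3: 'p' -> consonant (running count: 1)
  Position 4: 'v' -> consonant (running count: 1)
  Position 5: 'o' -> vowel (running count: 2)
  Position 6: 'z' -> consonant (running count: 2)
  Position 7: 'i' -> vowel (running count: 3)
  Position 8: 'r' -> consonant (running count: 3)
  Position 9: 'u' -> vowel (running count: 4)
  Position 10: 't' -> consonant (running count: 4)
  Position 11: 'o' -> vowel (running count: 5)
Total vowels: 5

5


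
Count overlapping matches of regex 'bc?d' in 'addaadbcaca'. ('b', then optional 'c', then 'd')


Pattern: bc?d means 'b', then optional 'c', then 'd'.
Scanning 'addaadbcaca' position-by-position:
  Pos 0: window 'add' -> no
  Pos 1: window 'dda' -> no
  Pos 2: window 'daa' -> no
  Pos 3: window 'aad' -> no
  Pos 4: window 'adb' -> no
  Pos 5: window 'dbc' -> no
  Pos 6: window 'bca' -> no
  Pos 7: window 'cac' -> no
  Pos 8: window 'aca' -> no
  Pos 9: window 'ca' -> no
  Pos 10: window 'a' -> no
Total matches: 0

0


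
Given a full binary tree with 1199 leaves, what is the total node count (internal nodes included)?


Leaf nodes (terminals): 1199
Internal nodes = n - 1 = 1199 - 1 = 1198
Total = leaves + internal = 1199 + 1198 = 2397

2397


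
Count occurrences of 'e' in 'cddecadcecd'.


Scanning 'cddecadcecd' for 'e':
  Position 3: 'e' -> MATCH (count: 1)
  Position 8: 'e' -> MATCH (count: 2)
Total occurrences of 'e': 2

2


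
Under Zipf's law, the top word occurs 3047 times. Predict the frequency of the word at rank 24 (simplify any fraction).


Zipf's law: freq(rank) = f1 / rank
f1 = 3047, rank = 24
freq = 3047 / 24
GCD(3047, 24) = 1
Simplified: 3047/24

3047/24


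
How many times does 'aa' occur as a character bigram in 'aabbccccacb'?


Scanning 'aabbccccacb' for bigram 'aa':
  Position 0: 'aa' -> MATCH
  Position 1: 'ab' -> no
  Position 2: 'bb' -> no
  Position 3: 'bc' -> no
  Position 4: 'cc' -> no
  Position 5: 'cc' -> no
  Position 6: 'cc' -> no
  Position 7: 'ca' -> no
  Position 8: 'ac' -> no
  Position 9: 'cb' -> no
Total matches: 1

1


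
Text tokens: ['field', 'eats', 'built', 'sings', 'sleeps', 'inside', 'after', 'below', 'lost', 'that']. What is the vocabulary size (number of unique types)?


Listing all tokens and tracking unique types:
  Token 1: 'field' -> NEW (unique so far: 1)
  Token 2: 'eats' -> NEW (unique so far: 2)
  Token 3: 'built' -> NEW (unique so far: 3)
  Token 4: 'sings' -> NEW (unique so far: 4)
  Token 5: 'sleeps' -> NEW (unique so far: 5)
  Token 6: 'inside' -> NEW (unique so far: 6)
  Token 7: 'after' -> NEW (unique so far: 7)
  Token 8: 'below' -> NEW (unique so far: 8)
  Token 9: 'lost' -> NEW (unique so far: 9)
  Token 10: 'that' -> NEW (unique so far: 10)
Unique types: ('after', 'below', 'built', 'eats', 'field', 'inside', 'lost', 'sings', 'sleeps', 'that')
Vocabulary size: 10

10


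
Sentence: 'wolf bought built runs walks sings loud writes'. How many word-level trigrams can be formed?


Word trigrams from [8] words:
  Trigram 1: (wolf bought built)
  Trigram 2: (bought built runs)
  Trigram 3: (built runs walks)
  Trigram 4: (runs walks sings)
  Trigram 5: (walks sings loud)
  Trigram 6: (sings loud writes)
Total word trigrams: 8 - 2 = 6

6


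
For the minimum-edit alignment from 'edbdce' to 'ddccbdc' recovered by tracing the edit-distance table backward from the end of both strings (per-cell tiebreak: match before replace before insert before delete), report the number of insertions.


Edit distance = 4. Backtracking from cell (6, 7) with preference match > replace > insert > delete,
then listing the resulting alignment 'edbdce' -> 'ddccbdc' left to right:
  Step 1: replace e->d
  Step 2: keep 'd'
  Step 3: insert 'c' [insertion #1]
  Step 4: insert 'c' [insertion #2]
  Step 5: keep 'b'
  Step 6: keep 'd'
  Step 7: keep 'c'
  Step 8: delete 'e'
Total insertions: 2

2


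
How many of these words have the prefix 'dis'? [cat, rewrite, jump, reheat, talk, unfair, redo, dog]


Checking each word for prefix 'dis':
  'cat' -> no (count: 0)
  'rewrite' -> no (count: 0)
  'jump' -> no (count: 0)
  'reheat' -> no (count: 0)
  'talk' -> no (count: 0)
  'unfair' -> no (count: 0)
  'redo' -> no (count: 0)
  'dog' -> no (count: 0)
Total with prefix 'dis': 0

0


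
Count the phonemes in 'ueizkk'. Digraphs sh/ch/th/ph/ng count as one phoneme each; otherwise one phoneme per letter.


Parsing 'ueizkk' greedily, digraphs first:
  'u' -> vowel phoneme (phonemes so far: 1)
  'e' -> vowel phoneme (phonemes so far: 2)
  'i' -> vowel phoneme (phonemes so far: 3)
  'z' -> consonant phoneme (phonemes so far: 4)
  'k' -> consonant phoneme (phonemes so far: 5)
  'k' -> consonant phoneme (phonemes so far: 6)
Total phonemes: 6

6


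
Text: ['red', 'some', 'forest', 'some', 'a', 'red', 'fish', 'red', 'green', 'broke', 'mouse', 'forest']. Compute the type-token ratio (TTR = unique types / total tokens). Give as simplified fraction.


Tokens: 12
Unique types: ('a', 'broke', 'fish', 'forest', 'green', 'mouse', 'red', 'some') = 8
TTR = 8/12
Simplify: divide both by 4 -> 2/3
TTR = 2/3

2/3


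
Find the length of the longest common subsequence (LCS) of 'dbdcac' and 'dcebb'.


DP table for LCS of 'dbdcac' and 'dcebb':
       d  c  e  b  b
    0  0  0  0  0  0
  d 0  1  1  1  1  1
  b 0  1  1  1  2  2
  d 0  1  1  1  2  2
  c 0  1  2  2  2  2
  a 0  1  2  2  2  2
  c 0  1  2  2  2  2
LCS: 'db'
LCS length = 2

2


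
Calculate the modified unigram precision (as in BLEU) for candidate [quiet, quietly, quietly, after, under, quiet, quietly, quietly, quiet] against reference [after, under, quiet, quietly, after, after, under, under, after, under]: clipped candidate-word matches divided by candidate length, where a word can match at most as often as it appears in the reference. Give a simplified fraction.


Reference word counts: {'after': 4, 'quiet': 1, 'quietly': 1, 'under': 4}
Checking each candidate word (with clipping):
  'quiet' -> in reference (ref count 1, used 1/1) -> match (matches: 1)
  'quietly' -> in reference (ref count 1, used 1/1) -> match (matches: 2)
  'quietly' -> ref count 1 already used up (1/1) -> clipped, no match (matches: 2)
  'after' -> in reference (ref count 4, used 1/4) -> match (matches: 3)
  'under' -> in reference (ref count 4, used 1/4) -> match (matches: 4)
  'quiet' -> ref count 1 already used up (1/1) -> clipped, no match (matches: 4)
  'quietly' -> ref count 1 already used up (1/1) -> clipped, no match (matches: 4)
  'quietly' -> ref count 1 already used up (1/1) -> clipped, no match (matches: 4)
  'quiet' -> ref count 1 already used up (1/1) -> clipped, no match (matches: 4)
Clipped matches: 4, Candidate length: 9
Precision = 4/9

4/9


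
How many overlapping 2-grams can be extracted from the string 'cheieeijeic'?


String 'cheieeijeic' has length L = 11.
Number of overlapping n-grams = L - n + 1
Substituting: 11 - 2 + 1 = 10

10


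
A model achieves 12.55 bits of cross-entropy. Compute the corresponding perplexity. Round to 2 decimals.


Perplexity formula: PP = 2^H
H = 12.55
PP = 2^12.55
Decompose: 2^12.55 = 2^12 * 2^0.55
2^12 = 4096, 2^0.55 ~ 1.4640857
PP ~ 4096 * 1.4640857 = 5996.8950272
Rounded to 2 decimals: 5996.90

5996.90


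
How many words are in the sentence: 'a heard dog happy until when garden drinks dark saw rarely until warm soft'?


Counting words by splitting on spaces:
  Word 1: 'a'
  Word 2: 'heard'
  Word 3: 'dog'
  Word 4: 'happy'
  Word 5: 'until'
  Word 6: 'when'
  Word 7: 'garden'
  Word 8: 'drinks'
  Word 9: 'dark'
  Word 10: 'saw'
  Word 11: 'rarely'
  Word 12: 'until'
  Word 13: 'warm'
  Word 14: 'soft'
Total words: 14

14


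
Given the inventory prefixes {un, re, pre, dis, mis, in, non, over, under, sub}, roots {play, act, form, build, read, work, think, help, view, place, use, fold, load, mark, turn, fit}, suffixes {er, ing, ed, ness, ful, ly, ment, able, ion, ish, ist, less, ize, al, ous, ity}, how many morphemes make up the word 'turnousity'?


Segmenting 'turnousity' against the inventory:
  'turn' -> root (morpheme 1)
  'ous' -> suffix (morpheme 2)
  'ity' -> suffix (morpheme 3)
Total morphemes: 3

3


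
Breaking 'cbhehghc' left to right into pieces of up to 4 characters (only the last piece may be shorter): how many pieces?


'cbhehghc' has 8 characters.
Chunking with max size 4:
  Chunk 1: 'cbhe' (positions 0-3)
  Chunk 2: 'hghc' (positions 4-7)
Total chunks: ceil(8 / 4) = 2

2


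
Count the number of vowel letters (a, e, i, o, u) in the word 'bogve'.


Scanning each character of 'bogve':
  Position 1: 'b' -> consonant (running count: 0)
  Position 2: 'o' -> vowel (running count: 1)
  Position 3: 'g' -> consonant (running count: 1)
  Position 4: 'v' -> consonant (running count: 1)
  Position 5: 'e' -> vowel (running count: 2)
Total vowels: 2

2


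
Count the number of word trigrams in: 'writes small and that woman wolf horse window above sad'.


Word trigrams from [10] words:
  Trigram 1: (writes small and)
  Trigram 2: (small and that)
  Trigram 3: (and that woman)
  Trigram 4: (that woman wolf)
  Trigram 5: (woman wolf horse)
  Trigram 6: (wolf horse window)
  Trigram 7: (horse window above)
  Trigram 8: (window above sad)
Total word trigrams: 10 - 2 = 8

8


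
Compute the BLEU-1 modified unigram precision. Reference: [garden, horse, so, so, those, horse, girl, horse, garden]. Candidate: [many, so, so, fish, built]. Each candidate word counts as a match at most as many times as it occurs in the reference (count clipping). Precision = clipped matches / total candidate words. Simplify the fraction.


Reference word counts: {'garden': 2, 'girl': 1, 'horse': 3, 'so': 2, 'those': 1}
Checking each candidate word (with clipping):
  'many' -> not in reference -> no match (matches: 0)
  'so' -> in reference (ref count 2, used 1/2) -> match (matches: 1)
  'so' -> in reference (ref count 2, used 2/2) -> match (matches: 2)
  'fish' -> not in reference -> no match (matches: 2)
  'built' -> not in reference -> no match (matches: 2)
Clipped matches: 2, Candidate length: 5
Precision = 2/5

2/5


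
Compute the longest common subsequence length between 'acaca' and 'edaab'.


DP table for LCS of 'acaca' and 'edaab':
       e  d  a  a  b
    0  0  0  0  0  0
  a 0  0  0  1  1  1
  c 0  0  0  1  1  1
  a 0  0  0  1  2  2
  c 0  0  0  1  2  2
  a 0  0  0  1  2  2
LCS: 'aa'
LCS length = 2

2


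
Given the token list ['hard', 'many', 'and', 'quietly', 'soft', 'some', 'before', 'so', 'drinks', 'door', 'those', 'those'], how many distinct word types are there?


Listing all tokens and tracking unique types:
  Token 1: 'hard' -> NEW (unique so far: 1)
  Token 2: 'many' -> NEW (unique so far: 2)
  Token 3: 'and' -> NEW (unique so far: 3)
  Token 4: 'quietly' -> NEW (unique so far: 4)
  Token 5: 'soft' -> NEW (unique so far: 5)
  Token 6: 'some' -> NEW (unique so far: 6)
  Token 7: 'before' -> NEW (unique so far: 7)
  Token 8: 'so' -> NEW (unique so far: 8)
  Token 9: 'drinks' -> NEW (unique so far: 9)
  Token 10: 'door' -> NEW (unique so far: 10)
  Token 11: 'those' -> NEW (unique so far: 11)
  Token 12: 'those' -> duplicate (unique so far: 11)
Unique types: ('and', 'before', 'door', 'drinks', 'hard', 'many', 'quietly', 'so', 'soft', 'some', 'those')
Vocabulary size: 11

11


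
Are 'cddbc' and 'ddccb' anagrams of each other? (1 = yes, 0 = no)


Sort characters of 'cddbc': 'bccdd'
Sort characters of 'ddccb': 'bccdd'
Sorted forms match -> they ARE anagrams
Result: 1

1


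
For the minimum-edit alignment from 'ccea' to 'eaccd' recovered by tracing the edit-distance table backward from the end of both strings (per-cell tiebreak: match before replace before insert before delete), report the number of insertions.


Edit distance = 4. Backtracking from cell (4, 5) with preference match > replace > insert > delete,
then listing the resulting alignment 'ccea' -> 'eaccd' left to right:
  Step 1: insert 'e' [insertion #1]
  Step 2: replace c->a
  Step 3: keep 'c'
  Step 4: replace e->c
  Step 5: replace a->d
Total insertions: 1

1


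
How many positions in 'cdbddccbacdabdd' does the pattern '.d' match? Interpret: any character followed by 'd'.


Pattern: .d means any character followed by 'd'.
Scanning 'cdbddccbacdabdd' position-by-position:
  Pos 0: window 'cd' -> MATCH
  Pos 1: window 'db' -> no
  Pos 2: window 'bd' -> MATCH
  Pos 3: window 'dd' -> MATCH
  Pos 4: window 'dc' -> no
  Pos 5: window 'cc' -> no
  Pos 6: window 'cb' -> no
  Pos 7: window 'ba' -> no
  Pos 8: window 'ac' -> no
  Pos 9: window 'cd' -> MATCH
  Pos 10: window 'da' -> no
  Pos 11: window 'ab' -> no
  Pos 12: window 'bd' -> MATCH
  Pos 13: window 'dd' -> MATCH
  Pos 14: window 'd' -> no
Total matches: 6

6


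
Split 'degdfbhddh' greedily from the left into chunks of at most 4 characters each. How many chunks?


'degdfbhddh' has 10 characters.
Chunking with max size 4:
  Chunk 1: 'degd' (positions 0-3)
  Chunk 2: 'fbhd' (positions 4-7)
  Chunk 3: 'dh' (positions 8-9)
Total chunks: ceil(10 / 4) = 3

3


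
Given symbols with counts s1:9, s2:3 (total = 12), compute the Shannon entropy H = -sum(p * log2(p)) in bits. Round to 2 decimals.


Computing entropy H = -sum(p_i * log2(p_i)):
  s1: p = 9/12 = 0.7500, -p*log2(p) = 0.3113
  s2: p = 3/12 = 0.2500, -p*log2(p) = 0.5000
H = sum of terms = 0.8113
Rounded to 2 decimals: 0.81

0.81


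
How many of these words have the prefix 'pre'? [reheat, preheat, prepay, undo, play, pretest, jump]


Checking each word for prefix 'pre':
  'reheat' -> no (count: 0)
  'preheat' -> YES, starts with 'pre' (count: 1)
  'prepay' -> YES, starts with 'pre' (count: 2)
  'undo' -> no (count: 2)
  'play' -> no (count: 2)
  'pretest' -> YES, starts with 'pre' (count: 3)
  'jump' -> no (count: 3)
Total with prefix 'pre': 3

3


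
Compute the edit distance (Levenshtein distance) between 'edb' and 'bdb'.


Building DP table for s1='edb' (len 3) and s2='bdb' (len 3):
       b  d  b
    0  1  2  3
  e 1  1  2  3
  d 2  2  1  2
  b 3  2  2  1
Edit distance = dp[3][3] = 1

1


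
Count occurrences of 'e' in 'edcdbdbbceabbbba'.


Scanning 'edcdbdbbceabbbba' for 'e':
  Position 0: 'e' -> MATCH (count: 1)
  Position 9: 'e' -> MATCH (count: 2)
Total occurrences of 'e': 2

2


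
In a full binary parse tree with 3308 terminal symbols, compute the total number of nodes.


Leaf nodes (terminals): 3308
Internal nodes = n - 1 = 3308 - 1 = 3307
Total = leaves + internal = 3308 + 3307 = 6615

6615


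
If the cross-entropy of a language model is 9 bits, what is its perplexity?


Perplexity formula: PP = 2^H
H = 9
PP = 2^9
PP = 2^9 = 512

512


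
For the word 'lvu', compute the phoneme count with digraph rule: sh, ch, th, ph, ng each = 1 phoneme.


Parsing 'lvu' greedily, digraphs first:
  'l' -> consonant phoneme (phonemes so far: 1)
  'v' -> consonant phoneme (phonemes so far: 2)
  'u' -> vowel phoneme (phonemes so far: 3)
Total phonemes: 3

3


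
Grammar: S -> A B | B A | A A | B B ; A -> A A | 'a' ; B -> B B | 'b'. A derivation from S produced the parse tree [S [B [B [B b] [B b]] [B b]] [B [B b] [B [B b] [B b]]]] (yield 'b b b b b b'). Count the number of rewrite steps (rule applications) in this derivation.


Every bracketed nonterminal node [X ...] in the tree is produced by exactly one rule application.
Reading the tree off as a leftmost derivation:
  Step 1: S  =>  B B   (applied S -> B B)
  Step 2: B B  =>  B B B   (applied B -> B B)
  Step 3: B B B  =>  B B B B   (applied B -> B B)
  Step 4: B B B B  =>  b B B B   (applied B -> b)
  Step 5: b B B B  =>  b b B B   (applied B -> b)
  Step 6: b b B B  =>  b b b B   (applied B -> b)
  Step 7: b b b B  =>  b b b B B   (applied B -> B B)
  Step 8: b b b B B  =>  b b b b B   (applied B -> b)
  Step 9: b b b b B  =>  b b b b B B   (applied B -> B B)
  Step 10: b b b b B B  =>  b b b b b B   (applied B -> b)
  Step 11: b b b b b B  =>  b b b b b b   (applied B -> b)
Final yield: b b b b b b
Total rewrite steps: 11

11


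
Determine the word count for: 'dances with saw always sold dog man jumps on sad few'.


Counting words by splitting on spaces:
  Word 1: 'dances'
  Word 2: 'with'
  Word 3: 'saw'
  Word 4: 'always'
  Word 5: 'sold'
  Word 6: 'dog'
  Word 7: 'man'
  Word 8: 'jumps'
  Word 9: 'on'
  Word 10: 'sad'
  Word 11: 'few'
Total words: 11

11


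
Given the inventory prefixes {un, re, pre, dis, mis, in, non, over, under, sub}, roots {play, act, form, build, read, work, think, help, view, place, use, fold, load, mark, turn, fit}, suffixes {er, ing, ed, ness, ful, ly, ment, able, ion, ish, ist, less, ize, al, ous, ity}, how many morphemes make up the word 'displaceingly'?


Segmenting 'displaceingly' against the inventory:
  'dis' -> prefix (morpheme 1)
  'place' -> root (morpheme 2)
  'ing' -> suffix (morpheme 3)
  'ly' -> suffix (morpheme 4)
Total morphemes: 4

4


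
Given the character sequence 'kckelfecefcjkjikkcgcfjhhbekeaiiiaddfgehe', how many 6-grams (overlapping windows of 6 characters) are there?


String 'kckelfecefcjkjikkcgcfjhhbekeaiiiaddfgehe' has length L = 40.
Number of overlapping n-grams = L - n + 1
Substituting: 40 - 6 + 1 = 35

35


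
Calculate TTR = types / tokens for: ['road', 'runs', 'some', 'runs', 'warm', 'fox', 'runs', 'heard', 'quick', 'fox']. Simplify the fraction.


Tokens: 10
Unique types: ('fox', 'heard', 'quick', 'road', 'runs', 'some', 'warm') = 7
TTR = 7/10
Already in lowest terms.

7/10


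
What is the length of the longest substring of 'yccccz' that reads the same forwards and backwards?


Scanning 'yccccz' for palindromic substrings.
Substring at positions 1-4: 'cccc'.
Check: reverse('cccc') = 'cccc' -> palindrome confirmed.
Neighbouring characters ('y' / 'z') break symmetry, so it cannot extend further.
No longer palindromic substring exists; longest length = 4

4


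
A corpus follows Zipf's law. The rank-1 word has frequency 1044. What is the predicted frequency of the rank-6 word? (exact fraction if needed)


Zipf's law: freq(rank) = f1 / rank
f1 = 1044, rank = 6
freq = 1044 / 6
= 174

174


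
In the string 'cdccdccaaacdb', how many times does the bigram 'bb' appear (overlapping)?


Scanning 'cdccdccaaacdb' for bigram 'bb':
  Position 0: 'cd' -> no
  Position 1: 'dc' -> no
  Position 2: 'cc' -> no
  Position 3: 'cd' -> no
  Position 4: 'dc' -> no
  Position 5: 'cc' -> no
  Position 6: 'ca' -> no
  Position 7: 'aa' -> no
  Position 8: 'aa' -> no
  Position 9: 'ac' -> no
  Position 10: 'cd' -> no
  Position 11: 'db' -> no
Total matches: 0

0


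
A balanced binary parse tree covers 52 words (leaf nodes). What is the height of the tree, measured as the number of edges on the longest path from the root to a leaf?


In a balanced binary tree with n leaves the deepest leaf is ceil(log2(n)) edges below the root.
log2(52) = 5.7004
ceil(5.7004) = 6
height (edges) = 6

6


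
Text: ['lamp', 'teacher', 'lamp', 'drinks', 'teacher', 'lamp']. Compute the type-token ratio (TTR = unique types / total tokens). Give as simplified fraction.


Tokens: 6
Unique types: ('drinks', 'lamp', 'teacher') = 3
TTR = 3/6
Simplify: divide both by 3 -> 1/2
TTR = 1/2

1/2


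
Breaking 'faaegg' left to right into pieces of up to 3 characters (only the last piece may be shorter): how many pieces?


'faaegg' has 6 characters.
Chunking with max size 3:
  Chunk 1: 'faa' (positions 0-2)
  Chunk 2: 'egg' (positions 3-5)
Total chunks: ceil(6 / 3) = 2

2


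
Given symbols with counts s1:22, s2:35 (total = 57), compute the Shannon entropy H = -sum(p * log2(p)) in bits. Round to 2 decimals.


Computing entropy H = -sum(p_i * log2(p_i)):
  s1: p = 22/57 = 0.3860, -p*log2(p) = 0.5301
  s2: p = 35/57 = 0.6140, -p*log2(p) = 0.4320
H = sum of terms = 0.9621
Rounded to 2 decimals: 0.96

0.96


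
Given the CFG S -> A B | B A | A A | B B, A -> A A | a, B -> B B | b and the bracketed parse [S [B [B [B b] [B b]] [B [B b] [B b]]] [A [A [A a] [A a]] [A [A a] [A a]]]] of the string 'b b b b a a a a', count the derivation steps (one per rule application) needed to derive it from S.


Every bracketed nonterminal node [X ...] in the tree is produced by exactly one rule application.
Reading the tree off as a leftmost derivation:
  Step 1: S  =>  B A   (applied S -> B A)
  Step 2: B A  =>  B B A   (applied B -> B B)
  Step 3: B B A  =>  B B B A   (applied B -> B B)
  Step 4: B B B A  =>  b B B A   (applied B -> b)
  Step 5: b B B A  =>  b b B A   (applied B -> b)
  Step 6: b b B A  =>  b b B B A   (applied B -> B B)
  Step 7: b b B B A  =>  b b b B A   (applied B -> b)
  Step 8: b b b B A  =>  b b b b A   (applied B -> b)
  Step 9: b b b b A  =>  b b b b A A   (applied A -> A A)
  Step 10: b b b b A A  =>  b b b b A A A   (applied A -> A A)
  Step 11: b b b b A A A  =>  b b b b a A A   (applied A -> a)
  Step 12: b b b b a A A  =>  b b b b a a A   (applied A -> a)
  Step 13: b b b b a a A  =>  b b b b a a A A   (applied A -> A A)
  Step 14: b b b b a a A A  =>  b b b b a a a A   (applied A -> a)
  Step 15: b b b b a a a A  =>  b b b b a a a a   (applied A -> a)
Final yield: b b b b a a a a
Total rewrite steps: 15

15


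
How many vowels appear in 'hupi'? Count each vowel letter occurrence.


Scanning each character of 'hupi':
  Position 1: 'h' -> consonant (running count: 0)
  Position 2: 'u' -> vowel (running count: 1)
  Position 3: 'p' -> consonant (running count: 1)
  Position 4: 'i' -> vowel (running count: 2)
Total vowels: 2

2


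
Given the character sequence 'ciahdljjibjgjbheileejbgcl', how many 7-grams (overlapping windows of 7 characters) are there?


String 'ciahdljjibjgjbheileejbgcl' has length L = 25.
Number of overlapping n-grams = L - n + 1
Substituting: 25 - 7 + 1 = 19

19


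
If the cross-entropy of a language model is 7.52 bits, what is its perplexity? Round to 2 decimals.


Perplexity formula: PP = 2^H
H = 7.52
PP = 2^7.52
Decompose: 2^7.52 = 2^7 * 2^0.52
2^7 = 128, 2^0.52 ~ 1.4339552
PP ~ 128 * 1.4339552 = 183.5462656
Rounded to 2 decimals: 183.55

183.55


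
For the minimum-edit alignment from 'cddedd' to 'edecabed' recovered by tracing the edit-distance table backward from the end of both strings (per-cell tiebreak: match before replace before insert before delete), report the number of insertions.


Edit distance = 6. Backtracking from cell (6, 8) with preference match > replace > insert > delete,
then listing the resulting alignment 'cddedd' -> 'edecabed' left to right:
  Step 1: replace c->e
  Step 2: keep 'd'
  Step 3: insert 'e' [insertion #1]
  Step 4: insert 'c' [insertion #2]
  Step 5: replace d->a
  Step 6: replace e->b
  Step 7: replace d->e
  Step 8: keep 'd'
Total insertions: 2

2


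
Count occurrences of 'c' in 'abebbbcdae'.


Scanning 'abebbbcdae' for 'c':
  Position 6: 'c' -> MATCH (count: 1)
Total occurrences of 'c': 1

1


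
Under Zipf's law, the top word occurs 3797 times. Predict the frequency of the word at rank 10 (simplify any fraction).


Zipf's law: freq(rank) = f1 / rank
f1 = 3797, rank = 10
freq = 3797 / 10
GCD(3797, 10) = 1
Simplified: 3797/10

3797/10


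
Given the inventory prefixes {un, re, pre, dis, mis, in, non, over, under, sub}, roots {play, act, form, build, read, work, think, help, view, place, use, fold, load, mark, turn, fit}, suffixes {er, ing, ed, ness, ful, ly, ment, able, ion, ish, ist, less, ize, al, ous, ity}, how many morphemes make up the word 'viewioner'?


Segmenting 'viewioner' against the inventory:
  'view' -> root (morpheme 1)
  'ion' -> suffix (morpheme 2)
  'er' -> suffix (morpheme 3)
Total morphemes: 3

3


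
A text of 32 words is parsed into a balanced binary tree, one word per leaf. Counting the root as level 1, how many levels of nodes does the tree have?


In a balanced binary tree with n leaves the deepest leaf is ceil(log2(n)) edges below the root,
so counting node levels inclusive of root and leaves gives ceil(log2(n)) + 1 levels.
log2(32) = 5.0000
ceil(5.0000) = 5
levels = 5 + 1 = 6

6


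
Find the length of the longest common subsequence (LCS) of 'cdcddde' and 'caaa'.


DP table for LCS of 'cdcddde' and 'caaa':
       c  a  a  a
    0  0  0  0  0
  c 0  1  1  1  1
  d 0  1  1  1  1
  c 0  1  1  1  1
  d 0  1  1  1  1
  d 0  1  1  1  1
  d 0  1  1  1  1
  e 0  1  1  1  1
LCS: 'c'
LCS length = 1

1


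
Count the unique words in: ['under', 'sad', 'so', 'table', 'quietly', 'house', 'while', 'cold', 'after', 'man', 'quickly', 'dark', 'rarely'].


Listing all tokens and tracking unique types:
  Token 1: 'under' -> NEW (unique so far: 1)
  Token 2: 'sad' -> NEW (unique so far: 2)
  Token 3: 'so' -> NEW (unique so far: 3)
  Token 4: 'table' -> NEW (unique so far: 4)
  Token 5: 'quietly' -> NEW (unique so far: 5)
  Token 6: 'house' -> NEW (unique so far: 6)
  Token 7: 'while' -> NEW (unique so far: 7)
  Token 8: 'cold' -> NEW (unique so far: 8)
  Token 9: 'after' -> NEW (unique so far: 9)
  Token 10: 'man' -> NEW (unique so far: 10)
  Token 11: 'quickly' -> NEW (unique so far: 11)
  Token 12: 'dark' -> NEW (unique so far: 12)
  Token 13: 'rarely' -> NEW (unique so far: 13)
Unique types: ('after', 'cold', 'dark', 'house', 'man', 'quickly', 'quietly', 'rarely', 'sad', 'so', 'table', 'under', 'while')
Vocabulary size: 13

13


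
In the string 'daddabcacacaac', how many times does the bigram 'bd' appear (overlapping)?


Scanning 'daddabcacacaac' for bigram 'bd':
  Position 0: 'da' -> no
  Position 1: 'ad' -> no
  Position 2: 'dd' -> no
  Position 3: 'da' -> no
  Position 4: 'ab' -> no
  Position 5: 'bc' -> no
  Position 6: 'ca' -> no
  Position 7: 'ac' -> no
  Position 8: 'ca' -> no
  Position 9: 'ac' -> no
  Position 10: 'ca' -> no
  Position 11: 'aa' -> no
  Position 12: 'ac' -> no
Total matches: 0

0


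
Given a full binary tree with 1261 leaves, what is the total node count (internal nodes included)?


Leaf nodes (terminals): 1261
Internal nodes = n - 1 = 1261 - 1 = 1260
Total = leaves + internal = 1261 + 1260 = 2521

2521


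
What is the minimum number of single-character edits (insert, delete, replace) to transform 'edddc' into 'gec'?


Building DP table for s1='edddc' (len 5) and s2='gec' (len 3):
       g  e  c
    0  1  2  3
  e 1  1  1  2
  d 2  2  2  2
  d 3  3  3  3
  d 4  4  4  4
  c 5  5  5  4
Edit distance = dp[5][3] = 4

4


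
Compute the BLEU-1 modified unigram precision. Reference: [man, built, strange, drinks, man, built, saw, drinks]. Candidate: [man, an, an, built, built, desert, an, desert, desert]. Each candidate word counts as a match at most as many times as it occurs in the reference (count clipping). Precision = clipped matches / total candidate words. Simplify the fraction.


Reference word counts: {'built': 2, 'drinks': 2, 'man': 2, 'saw': 1, 'strange': 1}
Checking each candidate word (with clipping):
  'man' -> in reference (ref count 2, used 1/2) -> match (matches: 1)
  'an' -> not in reference -> no match (matches: 1)
  'an' -> not in reference -> no match (matches: 1)
  'built' -> in reference (ref count 2, used 1/2) -> match (matches: 2)
  'built' -> in reference (ref count 2, used 2/2) -> match (matches: 3)
  'desert' -> not in reference -> no match (matches: 3)
  'an' -> not in reference -> no match (matches: 3)
  'desert' -> not in reference -> no match (matches: 3)
  'desert' -> not in reference -> no match (matches: 3)
Clipped matches: 3, Candidate length: 9
Precision = 3/9 = 1/3

1/3


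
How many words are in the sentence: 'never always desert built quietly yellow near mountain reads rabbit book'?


Counting words by splitting on spaces:
  Word 1: 'never'
  Word 2: 'always'
  Word 3: 'desert'
  Word 4: 'built'
  Word 5: 'quietly'
  Word 6: 'yellow'
  Word 7: 'near'
  Word 8: 'mountain'
  Word 9: 'reads'
  Word 10: 'rabbit'
  Word 11: 'book'
Total words: 11

11


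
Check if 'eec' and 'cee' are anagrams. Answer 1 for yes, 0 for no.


Sort characters of 'eec': 'cee'
Sort characters of 'cee': 'cee'
Sorted forms match -> they ARE anagrams
Result: 1

1
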